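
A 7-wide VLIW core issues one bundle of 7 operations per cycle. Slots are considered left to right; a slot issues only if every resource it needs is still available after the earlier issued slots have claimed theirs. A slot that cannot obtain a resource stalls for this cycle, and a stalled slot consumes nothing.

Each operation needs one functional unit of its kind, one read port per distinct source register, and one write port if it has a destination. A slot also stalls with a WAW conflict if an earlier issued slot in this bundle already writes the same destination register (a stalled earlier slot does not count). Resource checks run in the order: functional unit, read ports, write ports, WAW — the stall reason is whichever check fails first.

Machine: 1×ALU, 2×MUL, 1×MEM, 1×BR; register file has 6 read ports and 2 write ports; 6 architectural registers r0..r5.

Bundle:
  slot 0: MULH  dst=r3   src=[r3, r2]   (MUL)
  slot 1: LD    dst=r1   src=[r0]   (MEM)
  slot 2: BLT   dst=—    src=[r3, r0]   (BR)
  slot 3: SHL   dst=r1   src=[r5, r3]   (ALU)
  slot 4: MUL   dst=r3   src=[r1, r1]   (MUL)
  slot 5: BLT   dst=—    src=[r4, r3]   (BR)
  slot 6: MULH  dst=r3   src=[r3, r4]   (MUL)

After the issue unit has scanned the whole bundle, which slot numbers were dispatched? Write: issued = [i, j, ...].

(0) want 1×MUL +2rd +1wr — yes → AL1|MU1|ME1|BR1|rd4|wr1
(1) want 1×MEM +1rd +1wr — yes → AL1|MU1|ME0|BR1|rd3|wr0
(2) want 1×BR +2rd +0wr — yes → AL1|MU1|ME0|BR0|rd1|wr0
(3) want 1×ALU +2rd +1wr — RD_PORT → AL1|MU1|ME0|BR0|rd1|wr0
(4) want 1×MUL +1rd +1wr — WR_PORT → AL1|MU1|ME0|BR0|rd1|wr0
(5) want 1×BR +2rd +0wr — FU → AL1|MU1|ME0|BR0|rd1|wr0
(6) want 1×MUL +2rd +1wr — RD_PORT → AL1|MU1|ME0|BR0|rd1|wr0

issued = [0, 1, 2]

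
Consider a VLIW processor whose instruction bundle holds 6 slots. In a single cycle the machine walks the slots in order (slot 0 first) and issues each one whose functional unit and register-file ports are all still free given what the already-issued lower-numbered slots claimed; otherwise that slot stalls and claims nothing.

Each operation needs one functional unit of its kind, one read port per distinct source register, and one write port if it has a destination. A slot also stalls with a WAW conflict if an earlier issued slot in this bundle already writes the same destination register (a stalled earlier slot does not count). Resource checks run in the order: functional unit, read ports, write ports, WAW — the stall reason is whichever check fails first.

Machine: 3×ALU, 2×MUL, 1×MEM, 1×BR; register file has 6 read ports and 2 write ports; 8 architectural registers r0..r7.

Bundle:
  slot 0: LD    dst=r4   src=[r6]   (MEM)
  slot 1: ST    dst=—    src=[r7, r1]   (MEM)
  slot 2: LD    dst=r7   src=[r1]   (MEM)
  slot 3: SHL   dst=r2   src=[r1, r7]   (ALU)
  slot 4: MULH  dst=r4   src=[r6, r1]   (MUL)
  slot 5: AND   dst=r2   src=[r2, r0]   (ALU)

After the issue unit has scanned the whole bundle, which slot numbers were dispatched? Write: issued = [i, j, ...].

(0) want 1×MEM +1rd +1wr — yes → AL3|MU2|ME0|BR1|rd5|wr1
(1) want 1×MEM +2rd +0wr — FU → AL3|MU2|ME0|BR1|rd5|wr1
(2) want 1×MEM +1rd +1wr — FU → AL3|MU2|ME0|BR1|rd5|wr1
(3) want 1×ALU +2rd +1wr — yes → AL2|MU2|ME0|BR1|rd3|wr0
(4) want 1×MUL +2rd +1wr — WR_PORT → AL2|MU2|ME0|BR1|rd3|wr0
(5) want 1×ALU +2rd +1wr — WR_PORT → AL2|MU2|ME0|BR1|rd3|wr0

issued = [0, 3]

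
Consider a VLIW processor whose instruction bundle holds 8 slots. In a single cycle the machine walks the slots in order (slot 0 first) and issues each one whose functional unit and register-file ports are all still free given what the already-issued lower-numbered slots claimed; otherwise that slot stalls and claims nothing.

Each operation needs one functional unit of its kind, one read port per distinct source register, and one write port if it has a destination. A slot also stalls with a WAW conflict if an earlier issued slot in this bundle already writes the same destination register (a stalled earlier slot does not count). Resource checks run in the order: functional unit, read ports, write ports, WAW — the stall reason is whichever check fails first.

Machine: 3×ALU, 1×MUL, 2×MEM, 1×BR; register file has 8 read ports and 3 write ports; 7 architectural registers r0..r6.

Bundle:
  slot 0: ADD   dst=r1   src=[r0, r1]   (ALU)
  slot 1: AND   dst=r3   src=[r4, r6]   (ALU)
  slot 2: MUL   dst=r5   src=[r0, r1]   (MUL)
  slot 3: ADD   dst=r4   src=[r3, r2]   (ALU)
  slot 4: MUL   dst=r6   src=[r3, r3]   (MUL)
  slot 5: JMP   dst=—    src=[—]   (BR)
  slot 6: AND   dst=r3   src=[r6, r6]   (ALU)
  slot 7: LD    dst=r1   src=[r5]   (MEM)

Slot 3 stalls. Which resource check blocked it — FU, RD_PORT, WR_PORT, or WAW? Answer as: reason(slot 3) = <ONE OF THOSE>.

  0. ALU→r1 ⇒ go  {2A/1Mu/2Ld/1B | 6r 2w}
  1. ALU→r3 ⇒ go  {1A/1Mu/2Ld/1B | 4r 1w}
  2. MUL→r5 ⇒ go  {1A/0Mu/2Ld/1B | 2r 0w}
  3. ALU→r4 ⇒ no(WR_PORT)  {1A/0Mu/2Ld/1B | 2r 0w}
  4. MUL→r6 ⇒ no(FU)  {1A/0Mu/2Ld/1B | 2r 0w}
  5. BR ⇒ go  {1A/0Mu/2Ld/0B | 2r 0w}
  6. ALU→r3 ⇒ no(WR_PORT)  {1A/0Mu/2Ld/0B | 2r 0w}
  7. MEM→r1 ⇒ no(WR_PORT)  {1A/0Mu/2Ld/0B | 2r 0w}

reason(slot 3) = WR_PORT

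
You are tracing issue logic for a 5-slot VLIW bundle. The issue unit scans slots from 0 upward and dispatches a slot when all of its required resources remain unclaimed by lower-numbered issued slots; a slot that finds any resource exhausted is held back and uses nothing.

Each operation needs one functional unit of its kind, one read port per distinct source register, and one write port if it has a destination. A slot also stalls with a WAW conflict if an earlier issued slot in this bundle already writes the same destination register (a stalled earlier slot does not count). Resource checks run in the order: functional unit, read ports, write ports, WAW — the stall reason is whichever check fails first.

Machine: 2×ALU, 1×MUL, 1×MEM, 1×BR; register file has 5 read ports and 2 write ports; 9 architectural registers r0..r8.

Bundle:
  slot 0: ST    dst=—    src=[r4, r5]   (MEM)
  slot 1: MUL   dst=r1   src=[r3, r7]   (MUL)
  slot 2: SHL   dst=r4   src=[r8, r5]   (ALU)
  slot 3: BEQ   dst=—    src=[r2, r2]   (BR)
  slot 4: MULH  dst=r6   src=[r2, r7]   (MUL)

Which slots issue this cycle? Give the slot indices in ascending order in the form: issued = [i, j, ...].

issued = [0, 1, 3]

(0) want 1×MEM +2rd +0wr — yes → AL2|MU1|ME0|BR1|rd3|wr2
(1) want 1×MUL +2rd +1wr — yes → AL2|MU0|ME0|BR1|rd1|wr1
(2) want 1×ALU +2rd +1wr — RD_PORT → AL2|MU0|ME0|BR1|rd1|wr1
(3) want 1×BR +1rd +0wr — yes → AL2|MU0|ME0|BR0|rd0|wr1
(4) want 1×MUL +2rd +1wr — FU → AL2|MU0|ME0|BR0|rd0|wr1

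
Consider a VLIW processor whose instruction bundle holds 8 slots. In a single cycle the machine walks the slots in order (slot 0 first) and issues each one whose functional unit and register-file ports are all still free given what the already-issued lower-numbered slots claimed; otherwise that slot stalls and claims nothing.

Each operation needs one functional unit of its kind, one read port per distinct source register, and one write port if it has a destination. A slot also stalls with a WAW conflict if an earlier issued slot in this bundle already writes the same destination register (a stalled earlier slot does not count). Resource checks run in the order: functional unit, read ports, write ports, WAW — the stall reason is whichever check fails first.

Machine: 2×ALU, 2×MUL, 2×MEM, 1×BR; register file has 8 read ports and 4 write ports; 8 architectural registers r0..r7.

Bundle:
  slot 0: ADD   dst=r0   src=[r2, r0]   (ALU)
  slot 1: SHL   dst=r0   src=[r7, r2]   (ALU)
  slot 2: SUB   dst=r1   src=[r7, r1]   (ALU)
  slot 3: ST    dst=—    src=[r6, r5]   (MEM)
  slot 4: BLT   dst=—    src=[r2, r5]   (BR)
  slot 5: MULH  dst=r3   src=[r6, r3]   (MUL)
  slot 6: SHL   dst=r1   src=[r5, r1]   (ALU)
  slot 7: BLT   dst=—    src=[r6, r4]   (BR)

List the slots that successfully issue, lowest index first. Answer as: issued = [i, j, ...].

(0) want 1×ALU +2rd +1wr — yes → AL1|MU2|ME2|BR1|rd6|wr3
(1) want 1×ALU +2rd +1wr — WAW → AL1|MU2|ME2|BR1|rd6|wr3
(2) want 1×ALU +2rd +1wr — yes → AL0|MU2|ME2|BR1|rd4|wr2
(3) want 1×MEM +2rd +0wr — yes → AL0|MU2|ME1|BR1|rd2|wr2
(4) want 1×BR +2rd +0wr — yes → AL0|MU2|ME1|BR0|rd0|wr2
(5) want 1×MUL +2rd +1wr — RD_PORT → AL0|MU2|ME1|BR0|rd0|wr2
(6) want 1×ALU +2rd +1wr — FU → AL0|MU2|ME1|BR0|rd0|wr2
(7) want 1×BR +2rd +0wr — FU → AL0|MU2|ME1|BR0|rd0|wr2

issued = [0, 2, 3, 4]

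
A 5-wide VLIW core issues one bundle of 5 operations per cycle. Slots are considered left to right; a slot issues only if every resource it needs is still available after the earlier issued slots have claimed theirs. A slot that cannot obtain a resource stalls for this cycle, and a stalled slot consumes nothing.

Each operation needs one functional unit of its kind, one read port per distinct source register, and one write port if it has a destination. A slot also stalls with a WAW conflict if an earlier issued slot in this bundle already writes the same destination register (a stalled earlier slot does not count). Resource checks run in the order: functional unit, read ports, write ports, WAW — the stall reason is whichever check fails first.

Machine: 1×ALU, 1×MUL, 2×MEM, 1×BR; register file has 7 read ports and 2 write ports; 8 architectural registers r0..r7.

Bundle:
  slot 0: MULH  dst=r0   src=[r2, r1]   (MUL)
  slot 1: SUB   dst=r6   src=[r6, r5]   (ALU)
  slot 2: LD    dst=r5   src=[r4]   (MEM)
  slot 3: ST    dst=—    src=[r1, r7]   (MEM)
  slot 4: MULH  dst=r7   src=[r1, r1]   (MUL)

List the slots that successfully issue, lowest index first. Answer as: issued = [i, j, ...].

  0. MUL→r0 ⇒ go  {1A/0Mu/2Ld/1B | 5r 1w}
  1. ALU→r6 ⇒ go  {0A/0Mu/2Ld/1B | 3r 0w}
  2. MEM→r5 ⇒ no(WR_PORT)  {0A/0Mu/2Ld/1B | 3r 0w}
  3. MEM ⇒ go  {0A/0Mu/1Ld/1B | 1r 0w}
  4. MUL→r7 ⇒ no(FU)  {0A/0Mu/1Ld/1B | 1r 0w}

issued = [0, 1, 3]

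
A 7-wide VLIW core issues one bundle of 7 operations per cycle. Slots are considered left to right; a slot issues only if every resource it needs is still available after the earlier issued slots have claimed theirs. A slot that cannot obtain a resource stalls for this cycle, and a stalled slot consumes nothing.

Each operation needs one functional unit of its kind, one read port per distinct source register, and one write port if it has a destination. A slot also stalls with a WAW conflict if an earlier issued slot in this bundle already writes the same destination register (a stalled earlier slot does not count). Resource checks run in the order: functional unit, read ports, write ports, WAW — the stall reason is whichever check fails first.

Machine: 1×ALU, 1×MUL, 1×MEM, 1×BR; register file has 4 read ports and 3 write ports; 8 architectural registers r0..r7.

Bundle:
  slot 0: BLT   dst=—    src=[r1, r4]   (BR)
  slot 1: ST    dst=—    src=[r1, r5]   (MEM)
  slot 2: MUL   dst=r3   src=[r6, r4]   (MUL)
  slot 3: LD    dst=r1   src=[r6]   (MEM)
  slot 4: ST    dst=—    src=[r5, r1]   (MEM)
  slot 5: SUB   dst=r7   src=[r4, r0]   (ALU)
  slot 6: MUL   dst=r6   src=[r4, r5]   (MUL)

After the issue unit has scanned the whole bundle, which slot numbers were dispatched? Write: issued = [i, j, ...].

issued = [0, 1]

  0. BR ⇒ go  {1A/1Mu/1Ld/0B | 2r 3w}
  1. MEM ⇒ go  {1A/1Mu/0Ld/0B | 0r 3w}
  2. MUL→r3 ⇒ no(RD_PORT)  {1A/1Mu/0Ld/0B | 0r 3w}
  3. MEM→r1 ⇒ no(FU)  {1A/1Mu/0Ld/0B | 0r 3w}
  4. MEM ⇒ no(FU)  {1A/1Mu/0Ld/0B | 0r 3w}
  5. ALU→r7 ⇒ no(RD_PORT)  {1A/1Mu/0Ld/0B | 0r 3w}
  6. MUL→r6 ⇒ no(RD_PORT)  {1A/1Mu/0Ld/0B | 0r 3w}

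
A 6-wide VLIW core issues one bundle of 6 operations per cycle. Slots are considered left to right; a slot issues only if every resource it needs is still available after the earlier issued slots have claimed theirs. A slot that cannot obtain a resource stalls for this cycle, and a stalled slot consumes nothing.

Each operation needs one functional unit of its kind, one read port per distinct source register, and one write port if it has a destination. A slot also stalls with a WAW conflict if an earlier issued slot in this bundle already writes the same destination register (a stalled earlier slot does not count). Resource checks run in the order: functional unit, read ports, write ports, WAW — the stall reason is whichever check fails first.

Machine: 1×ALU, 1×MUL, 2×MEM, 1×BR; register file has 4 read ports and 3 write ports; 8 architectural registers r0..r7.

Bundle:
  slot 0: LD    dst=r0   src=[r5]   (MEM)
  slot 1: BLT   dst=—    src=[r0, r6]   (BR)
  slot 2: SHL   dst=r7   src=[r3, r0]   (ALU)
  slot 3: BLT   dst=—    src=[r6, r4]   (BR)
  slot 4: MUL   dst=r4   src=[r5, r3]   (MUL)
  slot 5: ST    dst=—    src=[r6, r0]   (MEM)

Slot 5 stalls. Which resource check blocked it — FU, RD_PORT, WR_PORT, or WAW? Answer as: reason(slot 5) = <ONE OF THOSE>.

  0. MEM→r0 ⇒ go  {1A/1Mu/1Ld/1B | 3r 2w}
  1. BR ⇒ go  {1A/1Mu/1Ld/0B | 1r 2w}
  2. ALU→r7 ⇒ no(RD_PORT)  {1A/1Mu/1Ld/0B | 1r 2w}
  3. BR ⇒ no(FU)  {1A/1Mu/1Ld/0B | 1r 2w}
  4. MUL→r4 ⇒ no(RD_PORT)  {1A/1Mu/1Ld/0B | 1r 2w}
  5. MEM ⇒ no(RD_PORT)  {1A/1Mu/1Ld/0B | 1r 2w}

reason(slot 5) = RD_PORT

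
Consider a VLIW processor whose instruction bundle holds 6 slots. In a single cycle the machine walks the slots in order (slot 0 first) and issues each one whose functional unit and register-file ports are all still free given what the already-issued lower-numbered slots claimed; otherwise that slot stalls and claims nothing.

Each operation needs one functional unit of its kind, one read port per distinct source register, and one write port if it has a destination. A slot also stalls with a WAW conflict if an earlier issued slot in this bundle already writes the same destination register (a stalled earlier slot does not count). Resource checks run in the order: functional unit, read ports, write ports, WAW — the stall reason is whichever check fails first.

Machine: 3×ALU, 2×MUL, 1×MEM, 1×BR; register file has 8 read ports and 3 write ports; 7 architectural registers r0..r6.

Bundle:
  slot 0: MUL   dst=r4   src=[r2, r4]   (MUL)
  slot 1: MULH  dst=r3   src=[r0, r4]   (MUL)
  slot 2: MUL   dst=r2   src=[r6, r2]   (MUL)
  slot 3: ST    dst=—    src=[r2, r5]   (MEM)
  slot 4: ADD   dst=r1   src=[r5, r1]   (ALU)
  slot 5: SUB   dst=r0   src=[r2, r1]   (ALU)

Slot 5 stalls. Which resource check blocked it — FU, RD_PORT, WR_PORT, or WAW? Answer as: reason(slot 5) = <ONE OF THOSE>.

#0 MUL src=r2,r4 dispatched  <A:3 Mu:1 Ld:1 B:1 rd:6 wr:2>
#1 MUL src=r0,r4 dispatched  <A:3 Mu:0 Ld:1 B:1 rd:4 wr:1>
#2 MUL src=r6,r2 held:FU  <A:3 Mu:0 Ld:1 B:1 rd:4 wr:1>
#3 MEM src=r2,r5 dispatched  <A:3 Mu:0 Ld:0 B:1 rd:2 wr:1>
#4 ALU src=r5,r1 dispatched  <A:2 Mu:0 Ld:0 B:1 rd:0 wr:0>
#5 ALU src=r2,r1 held:RD_PORT  <A:2 Mu:0 Ld:0 B:1 rd:0 wr:0>

reason(slot 5) = RD_PORT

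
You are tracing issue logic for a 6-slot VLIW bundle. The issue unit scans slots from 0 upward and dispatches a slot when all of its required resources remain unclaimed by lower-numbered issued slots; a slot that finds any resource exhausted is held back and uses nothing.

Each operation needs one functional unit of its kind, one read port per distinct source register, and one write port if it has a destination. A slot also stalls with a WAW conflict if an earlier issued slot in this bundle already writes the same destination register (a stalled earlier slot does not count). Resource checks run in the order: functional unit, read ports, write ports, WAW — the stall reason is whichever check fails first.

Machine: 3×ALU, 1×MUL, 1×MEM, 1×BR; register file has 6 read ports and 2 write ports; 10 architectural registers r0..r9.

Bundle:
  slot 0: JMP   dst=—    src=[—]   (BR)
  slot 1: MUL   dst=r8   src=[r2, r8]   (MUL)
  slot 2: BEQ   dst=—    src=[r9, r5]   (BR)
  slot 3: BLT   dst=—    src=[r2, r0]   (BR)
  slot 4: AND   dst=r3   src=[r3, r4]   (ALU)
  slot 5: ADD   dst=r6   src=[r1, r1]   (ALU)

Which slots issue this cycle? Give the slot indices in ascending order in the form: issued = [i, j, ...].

issued = [0, 1, 4]

#0 BR src=- dispatched  <A:3 Mu:1 Ld:1 B:0 rd:6 wr:2>
#1 MUL src=r2,r8 dispatched  <A:3 Mu:0 Ld:1 B:0 rd:4 wr:1>
#2 BR src=r9,r5 held:FU  <A:3 Mu:0 Ld:1 B:0 rd:4 wr:1>
#3 BR src=r2,r0 held:FU  <A:3 Mu:0 Ld:1 B:0 rd:4 wr:1>
#4 ALU src=r3,r4 dispatched  <A:2 Mu:0 Ld:1 B:0 rd:2 wr:0>
#5 ALU src=r1,r1 held:WR_PORT  <A:2 Mu:0 Ld:1 B:0 rd:2 wr:0>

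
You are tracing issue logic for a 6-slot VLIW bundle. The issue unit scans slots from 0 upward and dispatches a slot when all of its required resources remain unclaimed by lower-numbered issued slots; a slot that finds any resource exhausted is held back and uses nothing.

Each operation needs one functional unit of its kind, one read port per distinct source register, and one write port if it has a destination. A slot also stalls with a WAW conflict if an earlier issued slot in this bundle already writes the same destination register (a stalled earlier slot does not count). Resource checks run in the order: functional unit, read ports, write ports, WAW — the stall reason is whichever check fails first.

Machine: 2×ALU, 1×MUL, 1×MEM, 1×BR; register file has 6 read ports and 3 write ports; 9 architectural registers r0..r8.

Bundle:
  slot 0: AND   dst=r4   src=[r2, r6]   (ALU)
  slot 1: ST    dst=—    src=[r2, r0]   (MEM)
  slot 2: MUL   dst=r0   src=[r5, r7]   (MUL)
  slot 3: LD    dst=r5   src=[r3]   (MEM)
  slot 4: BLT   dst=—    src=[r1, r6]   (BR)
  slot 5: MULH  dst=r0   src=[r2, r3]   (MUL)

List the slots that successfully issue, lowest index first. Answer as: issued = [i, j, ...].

issued = [0, 1, 2]

#0 ALU src=r2,r6 dispatched  <A:1 Mu:1 Ld:1 B:1 rd:4 wr:2>
#1 MEM src=r2,r0 dispatched  <A:1 Mu:1 Ld:0 B:1 rd:2 wr:2>
#2 MUL src=r5,r7 dispatched  <A:1 Mu:0 Ld:0 B:1 rd:0 wr:1>
#3 MEM src=r3 held:FU  <A:1 Mu:0 Ld:0 B:1 rd:0 wr:1>
#4 BR src=r1,r6 held:RD_PORT  <A:1 Mu:0 Ld:0 B:1 rd:0 wr:1>
#5 MUL src=r2,r3 held:FU  <A:1 Mu:0 Ld:0 B:1 rd:0 wr:1>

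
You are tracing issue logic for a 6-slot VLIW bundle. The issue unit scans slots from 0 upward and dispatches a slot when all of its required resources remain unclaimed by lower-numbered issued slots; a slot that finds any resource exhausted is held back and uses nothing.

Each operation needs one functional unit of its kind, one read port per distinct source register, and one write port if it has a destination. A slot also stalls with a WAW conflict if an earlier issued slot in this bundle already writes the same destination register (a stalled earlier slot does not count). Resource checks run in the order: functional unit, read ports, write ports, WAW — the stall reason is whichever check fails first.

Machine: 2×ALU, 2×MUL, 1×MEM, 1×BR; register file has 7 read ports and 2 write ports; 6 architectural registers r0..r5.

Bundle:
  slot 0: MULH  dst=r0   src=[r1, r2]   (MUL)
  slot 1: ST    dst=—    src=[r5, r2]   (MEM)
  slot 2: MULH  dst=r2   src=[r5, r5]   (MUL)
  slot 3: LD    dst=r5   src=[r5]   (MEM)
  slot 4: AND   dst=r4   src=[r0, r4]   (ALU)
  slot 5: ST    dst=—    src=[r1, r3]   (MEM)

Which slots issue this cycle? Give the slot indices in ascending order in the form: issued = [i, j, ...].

  0. MUL→r0 ⇒ go  {2A/1Mu/1Ld/1B | 5r 1w}
  1. MEM ⇒ go  {2A/1Mu/0Ld/1B | 3r 1w}
  2. MUL→r2 ⇒ go  {2A/0Mu/0Ld/1B | 2r 0w}
  3. MEM→r5 ⇒ no(FU)  {2A/0Mu/0Ld/1B | 2r 0w}
  4. ALU→r4 ⇒ no(WR_PORT)  {2A/0Mu/0Ld/1B | 2r 0w}
  5. MEM ⇒ no(FU)  {2A/0Mu/0Ld/1B | 2r 0w}

issued = [0, 1, 2]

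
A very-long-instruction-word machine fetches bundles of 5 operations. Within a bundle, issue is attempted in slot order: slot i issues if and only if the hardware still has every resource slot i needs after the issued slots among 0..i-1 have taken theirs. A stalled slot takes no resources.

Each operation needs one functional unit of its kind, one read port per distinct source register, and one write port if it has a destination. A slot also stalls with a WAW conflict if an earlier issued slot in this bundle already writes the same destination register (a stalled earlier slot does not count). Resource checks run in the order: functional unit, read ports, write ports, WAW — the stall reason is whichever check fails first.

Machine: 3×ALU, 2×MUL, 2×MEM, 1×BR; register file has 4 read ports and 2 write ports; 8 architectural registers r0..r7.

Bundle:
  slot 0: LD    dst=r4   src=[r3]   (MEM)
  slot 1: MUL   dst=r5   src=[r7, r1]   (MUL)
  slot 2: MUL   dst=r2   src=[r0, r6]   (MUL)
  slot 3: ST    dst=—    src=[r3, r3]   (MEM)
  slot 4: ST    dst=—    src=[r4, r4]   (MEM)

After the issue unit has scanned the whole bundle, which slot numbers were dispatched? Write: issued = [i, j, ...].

issued = [0, 1, 3]

[0] MEM needs rd=1 wr=1: ok; after: ALU=3 MUL=2 MEM=1 BR=1, R=3, W=1
[1] MUL needs rd=2 wr=1: ok; after: ALU=3 MUL=1 MEM=1 BR=1, R=1, W=0
[2] MUL needs rd=2 wr=1: RD_PORT; after: ALU=3 MUL=1 MEM=1 BR=1, R=1, W=0
[3] MEM needs rd=1 wr=0: ok; after: ALU=3 MUL=1 MEM=0 BR=1, R=0, W=0
[4] MEM needs rd=1 wr=0: FU; after: ALU=3 MUL=1 MEM=0 BR=1, R=0, W=0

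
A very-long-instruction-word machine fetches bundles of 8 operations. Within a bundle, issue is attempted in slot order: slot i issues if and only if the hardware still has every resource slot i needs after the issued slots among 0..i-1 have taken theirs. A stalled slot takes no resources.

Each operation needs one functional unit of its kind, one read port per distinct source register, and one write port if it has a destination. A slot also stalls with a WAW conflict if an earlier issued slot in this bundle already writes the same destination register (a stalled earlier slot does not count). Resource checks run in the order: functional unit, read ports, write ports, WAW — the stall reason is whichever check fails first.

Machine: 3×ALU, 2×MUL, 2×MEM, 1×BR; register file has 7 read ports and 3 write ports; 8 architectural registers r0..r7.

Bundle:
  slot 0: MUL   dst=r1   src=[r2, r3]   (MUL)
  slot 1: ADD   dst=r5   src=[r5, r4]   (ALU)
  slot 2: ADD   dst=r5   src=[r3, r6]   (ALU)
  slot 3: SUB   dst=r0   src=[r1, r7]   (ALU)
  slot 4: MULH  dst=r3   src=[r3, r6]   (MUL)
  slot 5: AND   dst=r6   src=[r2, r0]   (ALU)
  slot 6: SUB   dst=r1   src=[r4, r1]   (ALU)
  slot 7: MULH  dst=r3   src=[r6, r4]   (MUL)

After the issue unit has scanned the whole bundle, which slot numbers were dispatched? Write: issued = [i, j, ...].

issued = [0, 1, 3]

slot 0 (MUL): ISSUE — free A3,Mu1,Ld2,B1 rp5 wp2
slot 1 (ALU): ISSUE — free A2,Mu1,Ld2,B1 rp3 wp1
slot 2 (ALU): stall WAW — free A2,Mu1,Ld2,B1 rp3 wp1
slot 3 (ALU): ISSUE — free A1,Mu1,Ld2,B1 rp1 wp0
slot 4 (MUL): stall RD_PORT — free A1,Mu1,Ld2,B1 rp1 wp0
slot 5 (ALU): stall RD_PORT — free A1,Mu1,Ld2,B1 rp1 wp0
slot 6 (ALU): stall RD_PORT — free A1,Mu1,Ld2,B1 rp1 wp0
slot 7 (MUL): stall RD_PORT — free A1,Mu1,Ld2,B1 rp1 wp0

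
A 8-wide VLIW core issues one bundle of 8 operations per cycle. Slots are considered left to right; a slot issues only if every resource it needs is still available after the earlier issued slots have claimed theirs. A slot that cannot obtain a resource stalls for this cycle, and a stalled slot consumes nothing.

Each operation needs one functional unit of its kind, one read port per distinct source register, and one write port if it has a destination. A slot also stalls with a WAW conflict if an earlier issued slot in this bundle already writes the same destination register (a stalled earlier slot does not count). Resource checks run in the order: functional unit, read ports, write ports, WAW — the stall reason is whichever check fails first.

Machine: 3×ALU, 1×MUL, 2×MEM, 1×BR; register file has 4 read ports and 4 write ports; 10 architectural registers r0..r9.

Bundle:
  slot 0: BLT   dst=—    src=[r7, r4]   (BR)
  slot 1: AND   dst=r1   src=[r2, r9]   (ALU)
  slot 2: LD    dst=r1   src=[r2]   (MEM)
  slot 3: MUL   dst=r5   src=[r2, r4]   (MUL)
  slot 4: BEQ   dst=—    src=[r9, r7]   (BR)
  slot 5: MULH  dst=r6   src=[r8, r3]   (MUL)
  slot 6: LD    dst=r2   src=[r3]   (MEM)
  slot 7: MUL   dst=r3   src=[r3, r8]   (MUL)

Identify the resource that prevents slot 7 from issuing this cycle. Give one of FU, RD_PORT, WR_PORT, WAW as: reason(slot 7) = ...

reason(slot 7) = RD_PORT

  0. BR ⇒ go  {3A/1Mu/2Ld/0B | 2r 4w}
  1. ALU→r1 ⇒ go  {2A/1Mu/2Ld/0B | 0r 3w}
  2. MEM→r1 ⇒ no(RD_PORT)  {2A/1Mu/2Ld/0B | 0r 3w}
  3. MUL→r5 ⇒ no(RD_PORT)  {2A/1Mu/2Ld/0B | 0r 3w}
  4. BR ⇒ no(FU)  {2A/1Mu/2Ld/0B | 0r 3w}
  5. MUL→r6 ⇒ no(RD_PORT)  {2A/1Mu/2Ld/0B | 0r 3w}
  6. MEM→r2 ⇒ no(RD_PORT)  {2A/1Mu/2Ld/0B | 0r 3w}
  7. MUL→r3 ⇒ no(RD_PORT)  {2A/1Mu/2Ld/0B | 0r 3w}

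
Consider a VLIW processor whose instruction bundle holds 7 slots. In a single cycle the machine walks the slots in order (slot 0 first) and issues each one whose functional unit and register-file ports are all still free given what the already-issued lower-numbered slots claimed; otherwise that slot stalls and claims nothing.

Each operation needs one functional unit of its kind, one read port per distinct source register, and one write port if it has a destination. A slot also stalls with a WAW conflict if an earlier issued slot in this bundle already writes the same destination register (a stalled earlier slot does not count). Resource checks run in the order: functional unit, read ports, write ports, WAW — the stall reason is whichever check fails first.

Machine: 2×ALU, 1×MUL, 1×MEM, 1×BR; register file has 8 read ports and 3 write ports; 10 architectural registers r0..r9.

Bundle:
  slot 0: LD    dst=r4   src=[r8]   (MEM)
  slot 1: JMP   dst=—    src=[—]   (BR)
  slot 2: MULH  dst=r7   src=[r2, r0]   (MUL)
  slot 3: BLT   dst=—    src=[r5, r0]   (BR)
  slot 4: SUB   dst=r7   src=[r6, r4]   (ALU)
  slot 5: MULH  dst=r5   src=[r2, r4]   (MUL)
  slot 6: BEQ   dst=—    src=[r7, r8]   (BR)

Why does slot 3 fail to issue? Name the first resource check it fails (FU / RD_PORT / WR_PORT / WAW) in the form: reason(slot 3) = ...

#0 MEM src=r8 dispatched  <A:2 Mu:1 Ld:0 B:1 rd:7 wr:2>
#1 BR src=- dispatched  <A:2 Mu:1 Ld:0 B:0 rd:7 wr:2>
#2 MUL src=r2,r0 dispatched  <A:2 Mu:0 Ld:0 B:0 rd:5 wr:1>
#3 BR src=r5,r0 held:FU  <A:2 Mu:0 Ld:0 B:0 rd:5 wr:1>
#4 ALU src=r6,r4 held:WAW  <A:2 Mu:0 Ld:0 B:0 rd:5 wr:1>
#5 MUL src=r2,r4 held:FU  <A:2 Mu:0 Ld:0 B:0 rd:5 wr:1>
#6 BR src=r7,r8 held:FU  <A:2 Mu:0 Ld:0 B:0 rd:5 wr:1>

reason(slot 3) = FU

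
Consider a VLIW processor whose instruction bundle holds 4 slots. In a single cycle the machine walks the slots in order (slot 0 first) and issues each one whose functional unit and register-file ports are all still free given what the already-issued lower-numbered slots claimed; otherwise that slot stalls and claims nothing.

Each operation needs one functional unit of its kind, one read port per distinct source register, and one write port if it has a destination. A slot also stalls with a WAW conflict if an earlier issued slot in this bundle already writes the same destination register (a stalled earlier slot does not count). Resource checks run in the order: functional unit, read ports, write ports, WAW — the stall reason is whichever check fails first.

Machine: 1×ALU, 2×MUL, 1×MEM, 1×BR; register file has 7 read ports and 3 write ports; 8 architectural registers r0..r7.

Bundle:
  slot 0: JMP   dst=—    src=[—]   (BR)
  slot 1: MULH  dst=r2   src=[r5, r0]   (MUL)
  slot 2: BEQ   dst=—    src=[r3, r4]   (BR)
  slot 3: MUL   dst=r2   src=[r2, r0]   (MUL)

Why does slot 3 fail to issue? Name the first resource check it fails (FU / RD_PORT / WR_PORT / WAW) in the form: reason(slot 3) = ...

(0) want 1×BR +0rd +0wr — yes → AL1|MU2|ME1|BR0|rd7|wr3
(1) want 1×MUL +2rd +1wr — yes → AL1|MU1|ME1|BR0|rd5|wr2
(2) want 1×BR +2rd +0wr — FU → AL1|MU1|ME1|BR0|rd5|wr2
(3) want 1×MUL +2rd +1wr — WAW → AL1|MU1|ME1|BR0|rd5|wr2

reason(slot 3) = WAW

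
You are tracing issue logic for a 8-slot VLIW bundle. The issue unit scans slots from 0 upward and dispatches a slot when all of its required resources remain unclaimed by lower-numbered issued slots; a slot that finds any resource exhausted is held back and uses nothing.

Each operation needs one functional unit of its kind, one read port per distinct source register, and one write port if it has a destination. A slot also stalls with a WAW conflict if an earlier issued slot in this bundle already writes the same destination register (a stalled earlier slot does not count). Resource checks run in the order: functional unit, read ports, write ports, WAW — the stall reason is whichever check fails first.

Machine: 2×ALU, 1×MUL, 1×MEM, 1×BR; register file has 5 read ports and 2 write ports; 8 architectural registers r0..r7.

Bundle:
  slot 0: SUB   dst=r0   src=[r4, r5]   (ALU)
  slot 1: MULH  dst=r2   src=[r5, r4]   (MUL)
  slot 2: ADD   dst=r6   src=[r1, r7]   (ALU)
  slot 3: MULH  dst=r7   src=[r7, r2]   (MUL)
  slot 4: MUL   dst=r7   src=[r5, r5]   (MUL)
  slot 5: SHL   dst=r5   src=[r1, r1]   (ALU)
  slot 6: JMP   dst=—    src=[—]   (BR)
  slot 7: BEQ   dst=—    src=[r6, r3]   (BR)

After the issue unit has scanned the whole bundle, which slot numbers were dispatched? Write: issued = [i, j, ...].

slot 0 (ALU): ISSUE — free A1,Mu1,Ld1,B1 rp3 wp1
slot 1 (MUL): ISSUE — free A1,Mu0,Ld1,B1 rp1 wp0
slot 2 (ALU): stall RD_PORT — free A1,Mu0,Ld1,B1 rp1 wp0
slot 3 (MUL): stall FU — free A1,Mu0,Ld1,B1 rp1 wp0
slot 4 (MUL): stall FU — free A1,Mu0,Ld1,B1 rp1 wp0
slot 5 (ALU): stall WR_PORT — free A1,Mu0,Ld1,B1 rp1 wp0
slot 6 (BR): ISSUE — free A1,Mu0,Ld1,B0 rp1 wp0
slot 7 (BR): stall FU — free A1,Mu0,Ld1,B0 rp1 wp0

issued = [0, 1, 6]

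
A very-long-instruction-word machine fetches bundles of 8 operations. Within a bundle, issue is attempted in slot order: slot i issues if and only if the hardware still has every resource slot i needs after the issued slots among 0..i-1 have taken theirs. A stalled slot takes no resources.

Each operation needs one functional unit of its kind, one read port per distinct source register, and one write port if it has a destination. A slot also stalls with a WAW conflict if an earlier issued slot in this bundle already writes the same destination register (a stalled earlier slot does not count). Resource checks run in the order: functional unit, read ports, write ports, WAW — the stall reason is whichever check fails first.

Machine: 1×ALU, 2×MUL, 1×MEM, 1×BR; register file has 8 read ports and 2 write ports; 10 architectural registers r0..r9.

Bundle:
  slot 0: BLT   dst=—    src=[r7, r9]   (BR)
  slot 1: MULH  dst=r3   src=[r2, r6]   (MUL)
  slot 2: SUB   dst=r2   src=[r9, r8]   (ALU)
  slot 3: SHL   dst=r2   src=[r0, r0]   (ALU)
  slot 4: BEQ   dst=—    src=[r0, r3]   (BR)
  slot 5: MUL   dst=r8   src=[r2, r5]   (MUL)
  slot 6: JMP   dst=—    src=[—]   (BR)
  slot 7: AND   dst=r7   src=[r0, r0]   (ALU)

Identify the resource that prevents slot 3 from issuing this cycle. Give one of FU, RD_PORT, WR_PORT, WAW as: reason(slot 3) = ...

  0. BR ⇒ go  {1A/2Mu/1Ld/0B | 6r 2w}
  1. MUL→r3 ⇒ go  {1A/1Mu/1Ld/0B | 4r 1w}
  2. ALU→r2 ⇒ go  {0A/1Mu/1Ld/0B | 2r 0w}
  3. ALU→r2 ⇒ no(FU)  {0A/1Mu/1Ld/0B | 2r 0w}
  4. BR ⇒ no(FU)  {0A/1Mu/1Ld/0B | 2r 0w}
  5. MUL→r8 ⇒ no(WR_PORT)  {0A/1Mu/1Ld/0B | 2r 0w}
  6. BR ⇒ no(FU)  {0A/1Mu/1Ld/0B | 2r 0w}
  7. ALU→r7 ⇒ no(FU)  {0A/1Mu/1Ld/0B | 2r 0w}

reason(slot 3) = FU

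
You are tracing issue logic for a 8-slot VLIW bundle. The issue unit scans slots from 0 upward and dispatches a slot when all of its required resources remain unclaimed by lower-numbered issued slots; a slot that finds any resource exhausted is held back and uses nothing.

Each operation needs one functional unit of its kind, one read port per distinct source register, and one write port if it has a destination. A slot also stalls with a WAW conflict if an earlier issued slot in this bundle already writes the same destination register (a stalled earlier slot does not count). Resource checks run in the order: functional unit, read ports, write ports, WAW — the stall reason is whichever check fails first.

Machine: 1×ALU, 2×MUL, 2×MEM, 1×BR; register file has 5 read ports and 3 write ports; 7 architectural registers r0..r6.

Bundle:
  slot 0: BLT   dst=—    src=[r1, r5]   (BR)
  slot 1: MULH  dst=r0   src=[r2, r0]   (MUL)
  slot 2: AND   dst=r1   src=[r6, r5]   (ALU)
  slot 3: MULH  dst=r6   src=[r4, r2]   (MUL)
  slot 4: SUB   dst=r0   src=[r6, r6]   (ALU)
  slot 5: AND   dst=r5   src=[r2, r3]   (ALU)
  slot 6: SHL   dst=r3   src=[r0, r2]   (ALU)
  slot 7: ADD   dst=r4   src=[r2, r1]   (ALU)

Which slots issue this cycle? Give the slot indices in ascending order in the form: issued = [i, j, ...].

issued = [0, 1]

#0 BR src=r1,r5 dispatched  <A:1 Mu:2 Ld:2 B:0 rd:3 wr:3>
#1 MUL src=r2,r0 dispatched  <A:1 Mu:1 Ld:2 B:0 rd:1 wr:2>
#2 ALU src=r6,r5 held:RD_PORT  <A:1 Mu:1 Ld:2 B:0 rd:1 wr:2>
#3 MUL src=r4,r2 held:RD_PORT  <A:1 Mu:1 Ld:2 B:0 rd:1 wr:2>
#4 ALU src=r6,r6 held:WAW  <A:1 Mu:1 Ld:2 B:0 rd:1 wr:2>
#5 ALU src=r2,r3 held:RD_PORT  <A:1 Mu:1 Ld:2 B:0 rd:1 wr:2>
#6 ALU src=r0,r2 held:RD_PORT  <A:1 Mu:1 Ld:2 B:0 rd:1 wr:2>
#7 ALU src=r2,r1 held:RD_PORT  <A:1 Mu:1 Ld:2 B:0 rd:1 wr:2>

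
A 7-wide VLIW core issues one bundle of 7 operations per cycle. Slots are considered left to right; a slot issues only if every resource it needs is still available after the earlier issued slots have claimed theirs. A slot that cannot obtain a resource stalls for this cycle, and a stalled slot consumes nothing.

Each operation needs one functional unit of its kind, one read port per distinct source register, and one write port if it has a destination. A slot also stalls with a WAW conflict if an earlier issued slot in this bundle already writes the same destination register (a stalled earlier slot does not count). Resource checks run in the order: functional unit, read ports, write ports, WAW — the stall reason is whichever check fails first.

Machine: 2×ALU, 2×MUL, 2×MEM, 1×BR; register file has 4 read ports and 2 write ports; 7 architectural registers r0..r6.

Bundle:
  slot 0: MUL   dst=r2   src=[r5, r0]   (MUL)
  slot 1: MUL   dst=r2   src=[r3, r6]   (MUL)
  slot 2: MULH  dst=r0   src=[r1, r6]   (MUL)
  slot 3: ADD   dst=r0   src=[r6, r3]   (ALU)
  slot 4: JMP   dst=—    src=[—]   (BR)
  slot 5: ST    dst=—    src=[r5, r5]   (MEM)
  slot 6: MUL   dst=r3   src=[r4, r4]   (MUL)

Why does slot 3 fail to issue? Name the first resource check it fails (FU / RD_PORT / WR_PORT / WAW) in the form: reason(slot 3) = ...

  0. MUL→r2 ⇒ go  {2A/1Mu/2Ld/1B | 2r 1w}
  1. MUL→r2 ⇒ no(WAW)  {2A/1Mu/2Ld/1B | 2r 1w}
  2. MUL→r0 ⇒ go  {2A/0Mu/2Ld/1B | 0r 0w}
  3. ALU→r0 ⇒ no(RD_PORT)  {2A/0Mu/2Ld/1B | 0r 0w}
  4. BR ⇒ go  {2A/0Mu/2Ld/0B | 0r 0w}
  5. MEM ⇒ no(RD_PORT)  {2A/0Mu/2Ld/0B | 0r 0w}
  6. MUL→r3 ⇒ no(FU)  {2A/0Mu/2Ld/0B | 0r 0w}

reason(slot 3) = RD_PORT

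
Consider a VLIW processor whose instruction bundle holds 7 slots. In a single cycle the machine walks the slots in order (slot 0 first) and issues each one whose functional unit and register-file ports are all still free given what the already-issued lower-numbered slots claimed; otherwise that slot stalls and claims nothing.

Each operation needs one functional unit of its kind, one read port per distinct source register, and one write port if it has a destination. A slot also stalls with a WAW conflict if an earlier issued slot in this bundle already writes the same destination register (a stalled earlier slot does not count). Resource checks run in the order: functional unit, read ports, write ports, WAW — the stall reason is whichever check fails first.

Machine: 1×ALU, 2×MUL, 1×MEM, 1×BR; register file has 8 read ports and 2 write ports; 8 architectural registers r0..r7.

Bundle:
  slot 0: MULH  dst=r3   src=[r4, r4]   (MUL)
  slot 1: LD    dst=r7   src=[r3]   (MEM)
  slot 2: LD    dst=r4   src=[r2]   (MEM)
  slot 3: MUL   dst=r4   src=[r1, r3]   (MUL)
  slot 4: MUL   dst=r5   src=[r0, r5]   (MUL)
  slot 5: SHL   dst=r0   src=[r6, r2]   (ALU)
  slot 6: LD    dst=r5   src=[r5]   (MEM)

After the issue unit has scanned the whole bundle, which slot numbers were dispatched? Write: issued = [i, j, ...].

issued = [0, 1]

(0) want 1×MUL +1rd +1wr — yes → AL1|MU1|ME1|BR1|rd7|wr1
(1) want 1×MEM +1rd +1wr — yes → AL1|MU1|ME0|BR1|rd6|wr0
(2) want 1×MEM +1rd +1wr — FU → AL1|MU1|ME0|BR1|rd6|wr0
(3) want 1×MUL +2rd +1wr — WR_PORT → AL1|MU1|ME0|BR1|rd6|wr0
(4) want 1×MUL +2rd +1wr — WR_PORT → AL1|MU1|ME0|BR1|rd6|wr0
(5) want 1×ALU +2rd +1wr — WR_PORT → AL1|MU1|ME0|BR1|rd6|wr0
(6) want 1×MEM +1rd +1wr — FU → AL1|MU1|ME0|BR1|rd6|wr0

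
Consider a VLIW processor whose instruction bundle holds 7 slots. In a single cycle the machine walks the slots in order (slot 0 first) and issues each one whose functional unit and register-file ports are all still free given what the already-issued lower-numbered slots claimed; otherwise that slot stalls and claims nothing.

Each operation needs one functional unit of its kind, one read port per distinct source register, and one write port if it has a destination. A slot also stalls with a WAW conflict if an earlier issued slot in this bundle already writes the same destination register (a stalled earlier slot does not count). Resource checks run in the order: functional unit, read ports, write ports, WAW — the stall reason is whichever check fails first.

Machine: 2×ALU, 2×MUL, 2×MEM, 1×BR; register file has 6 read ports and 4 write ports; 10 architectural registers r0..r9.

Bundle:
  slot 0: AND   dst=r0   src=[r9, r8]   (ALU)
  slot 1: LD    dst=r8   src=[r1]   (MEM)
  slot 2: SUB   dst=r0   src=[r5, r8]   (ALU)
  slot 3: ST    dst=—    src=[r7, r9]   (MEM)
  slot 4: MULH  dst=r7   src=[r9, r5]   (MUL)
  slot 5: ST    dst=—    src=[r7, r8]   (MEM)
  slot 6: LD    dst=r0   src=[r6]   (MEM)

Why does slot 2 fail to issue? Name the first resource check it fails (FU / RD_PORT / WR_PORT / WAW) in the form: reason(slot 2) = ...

(0) want 1×ALU +2rd +1wr — yes → AL1|MU2|ME2|BR1|rd4|wr3
(1) want 1×MEM +1rd +1wr — yes → AL1|MU2|ME1|BR1|rd3|wr2
(2) want 1×ALU +2rd +1wr — WAW → AL1|MU2|ME1|BR1|rd3|wr2
(3) want 1×MEM +2rd +0wr — yes → AL1|MU2|ME0|BR1|rd1|wr2
(4) want 1×MUL +2rd +1wr — RD_PORT → AL1|MU2|ME0|BR1|rd1|wr2
(5) want 1×MEM +2rd +0wr — FU → AL1|MU2|ME0|BR1|rd1|wr2
(6) want 1×MEM +1rd +1wr — FU → AL1|MU2|ME0|BR1|rd1|wr2

reason(slot 2) = WAW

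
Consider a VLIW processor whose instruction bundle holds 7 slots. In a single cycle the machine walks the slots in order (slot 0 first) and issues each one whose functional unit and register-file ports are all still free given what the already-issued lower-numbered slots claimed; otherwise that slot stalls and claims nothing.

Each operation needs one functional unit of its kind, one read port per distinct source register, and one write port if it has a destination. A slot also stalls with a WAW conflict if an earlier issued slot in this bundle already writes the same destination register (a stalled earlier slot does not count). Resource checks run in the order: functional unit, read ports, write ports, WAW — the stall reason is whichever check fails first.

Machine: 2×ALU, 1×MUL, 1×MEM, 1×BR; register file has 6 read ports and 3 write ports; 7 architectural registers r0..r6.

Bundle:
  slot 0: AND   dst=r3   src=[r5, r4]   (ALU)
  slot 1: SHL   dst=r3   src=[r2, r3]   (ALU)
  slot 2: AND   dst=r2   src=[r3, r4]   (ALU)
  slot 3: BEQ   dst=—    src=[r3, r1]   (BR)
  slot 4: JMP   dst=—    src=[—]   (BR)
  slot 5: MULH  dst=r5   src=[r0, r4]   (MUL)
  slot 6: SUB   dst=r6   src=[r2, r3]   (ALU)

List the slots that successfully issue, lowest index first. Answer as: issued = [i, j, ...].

[0] ALU needs rd=2 wr=1: ok; after: ALU=1 MUL=1 MEM=1 BR=1, R=4, W=2
[1] ALU needs rd=2 wr=1: WAW; after: ALU=1 MUL=1 MEM=1 BR=1, R=4, W=2
[2] ALU needs rd=2 wr=1: ok; after: ALU=0 MUL=1 MEM=1 BR=1, R=2, W=1
[3] BR needs rd=2 wr=0: ok; after: ALU=0 MUL=1 MEM=1 BR=0, R=0, W=1
[4] BR needs rd=0 wr=0: FU; after: ALU=0 MUL=1 MEM=1 BR=0, R=0, W=1
[5] MUL needs rd=2 wr=1: RD_PORT; after: ALU=0 MUL=1 MEM=1 BR=0, R=0, W=1
[6] ALU needs rd=2 wr=1: FU; after: ALU=0 MUL=1 MEM=1 BR=0, R=0, W=1

issued = [0, 2, 3]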